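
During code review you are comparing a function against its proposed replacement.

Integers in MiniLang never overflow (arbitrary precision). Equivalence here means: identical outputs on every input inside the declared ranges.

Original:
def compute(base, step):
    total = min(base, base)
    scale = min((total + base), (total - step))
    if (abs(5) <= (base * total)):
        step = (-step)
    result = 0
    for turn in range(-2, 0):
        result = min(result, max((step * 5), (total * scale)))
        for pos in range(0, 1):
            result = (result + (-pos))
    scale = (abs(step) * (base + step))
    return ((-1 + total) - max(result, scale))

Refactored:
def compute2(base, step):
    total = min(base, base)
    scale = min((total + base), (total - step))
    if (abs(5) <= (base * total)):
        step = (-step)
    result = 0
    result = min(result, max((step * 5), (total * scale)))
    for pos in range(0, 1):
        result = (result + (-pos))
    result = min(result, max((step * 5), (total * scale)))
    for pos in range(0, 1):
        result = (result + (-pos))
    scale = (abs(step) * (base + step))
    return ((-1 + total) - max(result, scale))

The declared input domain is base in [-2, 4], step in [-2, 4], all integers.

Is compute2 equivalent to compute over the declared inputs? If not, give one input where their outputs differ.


Reading the diff, among the changes: local variable names differ; and constant usage differs; and min/max/abs usage differs; and arithmetic usage differs; and statement counts differ; and loop structure differs.
Tracing base=0, step=-2: compute: total becomes 0; next scale becomes 0; next (abs(5) <= (base * total)) evaluates to false; next result becomes 0; next at turn=-2:; next result becomes 0; next at pos=0:; next result becomes 0; next at turn=-1:; next result becomes 0; next at pos=0:; next result becomes 0; next scale becomes -4; next final value -1 | compute2: total becomes 0; next scale becomes 0; next (abs(5) <= (base * total)) evaluates to false; next result becomes 0; next result becomes 0; next at pos=0:; next result becomes 0; next result becomes 0; next at pos=0:; next result becomes 0; next scale becomes -4; next final value -1 — matching result -1.
Every one of the 49 inputs gives matching results.
verdict: equivalent


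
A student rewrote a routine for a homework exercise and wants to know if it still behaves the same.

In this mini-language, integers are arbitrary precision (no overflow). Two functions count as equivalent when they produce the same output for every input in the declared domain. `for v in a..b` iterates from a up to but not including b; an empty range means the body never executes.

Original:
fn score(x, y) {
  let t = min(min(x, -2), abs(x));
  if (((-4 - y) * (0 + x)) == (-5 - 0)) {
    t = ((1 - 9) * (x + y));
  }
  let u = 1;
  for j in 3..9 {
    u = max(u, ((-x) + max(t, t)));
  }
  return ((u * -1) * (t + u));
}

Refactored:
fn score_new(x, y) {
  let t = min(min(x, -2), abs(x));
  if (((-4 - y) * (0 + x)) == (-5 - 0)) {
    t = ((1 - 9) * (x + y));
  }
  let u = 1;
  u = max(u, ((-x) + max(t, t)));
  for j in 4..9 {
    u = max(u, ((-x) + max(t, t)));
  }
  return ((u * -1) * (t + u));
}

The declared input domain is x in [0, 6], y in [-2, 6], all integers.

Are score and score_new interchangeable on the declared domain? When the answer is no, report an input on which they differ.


Changes here: statement counts differ, and arithmetic usage differs, and loop structure differs, and min/max/abs usage differs; the full 63-point sweep finds no disagreement.
verdict: equivalent


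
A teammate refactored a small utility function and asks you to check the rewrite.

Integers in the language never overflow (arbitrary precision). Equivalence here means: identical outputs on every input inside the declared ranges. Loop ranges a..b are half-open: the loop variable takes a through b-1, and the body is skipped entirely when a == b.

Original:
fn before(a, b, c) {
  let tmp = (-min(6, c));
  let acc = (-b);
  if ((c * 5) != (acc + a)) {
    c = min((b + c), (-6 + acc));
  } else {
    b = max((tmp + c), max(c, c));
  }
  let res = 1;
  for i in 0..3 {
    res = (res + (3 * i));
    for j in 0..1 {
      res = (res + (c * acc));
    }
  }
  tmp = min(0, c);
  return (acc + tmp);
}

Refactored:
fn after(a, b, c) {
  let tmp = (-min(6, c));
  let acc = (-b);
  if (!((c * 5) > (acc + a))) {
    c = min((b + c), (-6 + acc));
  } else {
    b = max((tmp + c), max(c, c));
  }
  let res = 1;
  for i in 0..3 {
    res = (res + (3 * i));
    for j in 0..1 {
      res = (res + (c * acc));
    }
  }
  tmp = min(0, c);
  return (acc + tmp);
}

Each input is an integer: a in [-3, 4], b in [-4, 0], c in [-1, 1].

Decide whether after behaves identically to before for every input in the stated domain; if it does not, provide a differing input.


Not equivalent: a=-3, b=-4, c=1 separates them (1 vs 4).
before: tmp := -1 | acc := 4 | ((c * 5) != (acc + a)): true | c := -3 | res := 1 | iter i=0: | res := 1 | iter j=0: | res := -11 | iter i=1: | res := -8 | iter j=0: | res := -20 | iter i=2: | res := -14 | iter j=0: | res := -26 | tmp := -3 | result 1
after: tmp := -1 | acc := 4 | (!((c * 5) > (acc + a))): false | b := 1 | res := 1 | iter i=0: | res := 1 | iter j=0: | res := 5 | iter i=1: | res := 8 | iter j=0: | res := 12 | iter i=2: | res := 18 | iter j=0: | res := 22 | tmp := 0 | result 4
verdict: not equivalent; witness: a=-3, b=-4, c=1


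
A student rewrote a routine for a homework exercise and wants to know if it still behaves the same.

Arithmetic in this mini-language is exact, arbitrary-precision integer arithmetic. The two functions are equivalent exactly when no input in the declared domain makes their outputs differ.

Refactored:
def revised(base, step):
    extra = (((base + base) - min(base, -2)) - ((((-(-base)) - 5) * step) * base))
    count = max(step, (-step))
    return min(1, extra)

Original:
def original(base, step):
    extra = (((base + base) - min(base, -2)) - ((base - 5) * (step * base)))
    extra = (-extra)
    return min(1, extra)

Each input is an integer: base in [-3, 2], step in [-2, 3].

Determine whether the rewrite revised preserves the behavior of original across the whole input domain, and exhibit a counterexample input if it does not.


Evaluate both at base=-3, step=-2.
original: extra = 45; extra = -45; return -45
revised: extra = 45; count = 2; return 1
-45 != 1, so the rewrite changes behavior.
verdict: not equivalent; witness: base=-3, step=-2


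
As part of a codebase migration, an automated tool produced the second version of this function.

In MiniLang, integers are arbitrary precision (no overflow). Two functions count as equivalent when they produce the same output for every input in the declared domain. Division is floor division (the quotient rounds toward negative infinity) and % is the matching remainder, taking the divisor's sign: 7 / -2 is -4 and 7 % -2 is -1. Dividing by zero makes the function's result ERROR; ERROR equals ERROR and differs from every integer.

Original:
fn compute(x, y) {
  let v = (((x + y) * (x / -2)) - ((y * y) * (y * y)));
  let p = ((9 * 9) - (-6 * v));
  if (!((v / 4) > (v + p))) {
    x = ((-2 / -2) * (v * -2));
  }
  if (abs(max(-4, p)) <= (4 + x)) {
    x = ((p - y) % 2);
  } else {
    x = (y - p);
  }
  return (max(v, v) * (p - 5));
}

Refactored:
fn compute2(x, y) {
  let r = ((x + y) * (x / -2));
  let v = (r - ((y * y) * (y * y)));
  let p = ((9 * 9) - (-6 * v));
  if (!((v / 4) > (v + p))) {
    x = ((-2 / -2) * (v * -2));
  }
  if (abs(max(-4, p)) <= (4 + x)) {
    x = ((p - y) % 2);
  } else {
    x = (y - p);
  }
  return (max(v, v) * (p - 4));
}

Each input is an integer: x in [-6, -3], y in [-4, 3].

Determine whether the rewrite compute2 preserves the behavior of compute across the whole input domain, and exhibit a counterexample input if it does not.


Run the pair on x=-6, y=-4.
compute: v=-286, then p=-1635, then (!((v / 4) > (v + p))) is false, then (abs(max(-4, p)) <= (4 + x)) is false, then x=1631, then returns 469040
compute2: r=-30, then v=-286, then p=-1635, then (!((v / 4) > (v + p))) is false, then (abs(max(-4, p)) <= (4 + x)) is false, then x=1631, then returns 468754
469040 != 468754, so the rewrite changes behavior.
verdict: not equivalent; witness: x=-6, y=-4


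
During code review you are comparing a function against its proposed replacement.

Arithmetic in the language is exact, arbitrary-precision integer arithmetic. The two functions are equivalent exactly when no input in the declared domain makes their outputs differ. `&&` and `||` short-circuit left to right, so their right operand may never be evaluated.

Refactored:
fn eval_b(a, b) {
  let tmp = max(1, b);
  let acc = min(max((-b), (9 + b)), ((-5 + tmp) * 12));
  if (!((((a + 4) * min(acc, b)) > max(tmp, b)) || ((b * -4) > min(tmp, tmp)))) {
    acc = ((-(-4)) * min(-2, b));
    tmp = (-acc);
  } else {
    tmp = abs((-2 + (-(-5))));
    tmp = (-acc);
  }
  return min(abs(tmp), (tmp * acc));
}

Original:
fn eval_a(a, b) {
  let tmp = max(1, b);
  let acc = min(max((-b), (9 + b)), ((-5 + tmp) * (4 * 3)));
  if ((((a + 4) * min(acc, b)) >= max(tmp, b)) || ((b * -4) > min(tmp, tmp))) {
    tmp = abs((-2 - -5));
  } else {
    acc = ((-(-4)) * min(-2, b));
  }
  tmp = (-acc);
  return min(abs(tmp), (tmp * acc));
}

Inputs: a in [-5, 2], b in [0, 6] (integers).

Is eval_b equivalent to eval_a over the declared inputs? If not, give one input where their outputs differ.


At a=-3, b=6: eval_a gives -144, eval_b gives -64.
verdict: not equivalent; witness: a=-3, b=6


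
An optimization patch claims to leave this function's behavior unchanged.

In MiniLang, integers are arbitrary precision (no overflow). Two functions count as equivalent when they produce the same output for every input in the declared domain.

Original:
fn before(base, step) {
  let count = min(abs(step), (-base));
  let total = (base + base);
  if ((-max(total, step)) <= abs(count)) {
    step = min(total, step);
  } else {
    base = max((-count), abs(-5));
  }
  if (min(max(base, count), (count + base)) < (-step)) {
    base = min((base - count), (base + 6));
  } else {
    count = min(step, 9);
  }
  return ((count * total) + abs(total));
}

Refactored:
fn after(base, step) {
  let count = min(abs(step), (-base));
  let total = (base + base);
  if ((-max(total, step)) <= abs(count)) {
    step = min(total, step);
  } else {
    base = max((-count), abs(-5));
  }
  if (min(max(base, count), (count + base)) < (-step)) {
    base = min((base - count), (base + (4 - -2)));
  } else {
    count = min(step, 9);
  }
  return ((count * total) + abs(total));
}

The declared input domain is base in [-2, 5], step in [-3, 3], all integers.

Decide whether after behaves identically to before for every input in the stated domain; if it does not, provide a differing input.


The two are interchangeable: arithmetic usage differs, and constant usage differs, and every declared input agrees.
As a probe, take base=1, step=-3: before runs count := -1 | total := 2 | ((-max(total, step)) <= abs(count)): true | step := -3 | (min(max(base, count), (count + base)) < (-step)): true | base := 2 | result 0; after runs count := -1 | total := 2 | ((-max(total, step)) <= abs(count)): true | step := -3 | (min(max(base, count), (count + base)) < (-step)): true | base := 2 | result 0; both end at 0.
Across all 56 domain points the two functions coincide.
verdict: equivalent


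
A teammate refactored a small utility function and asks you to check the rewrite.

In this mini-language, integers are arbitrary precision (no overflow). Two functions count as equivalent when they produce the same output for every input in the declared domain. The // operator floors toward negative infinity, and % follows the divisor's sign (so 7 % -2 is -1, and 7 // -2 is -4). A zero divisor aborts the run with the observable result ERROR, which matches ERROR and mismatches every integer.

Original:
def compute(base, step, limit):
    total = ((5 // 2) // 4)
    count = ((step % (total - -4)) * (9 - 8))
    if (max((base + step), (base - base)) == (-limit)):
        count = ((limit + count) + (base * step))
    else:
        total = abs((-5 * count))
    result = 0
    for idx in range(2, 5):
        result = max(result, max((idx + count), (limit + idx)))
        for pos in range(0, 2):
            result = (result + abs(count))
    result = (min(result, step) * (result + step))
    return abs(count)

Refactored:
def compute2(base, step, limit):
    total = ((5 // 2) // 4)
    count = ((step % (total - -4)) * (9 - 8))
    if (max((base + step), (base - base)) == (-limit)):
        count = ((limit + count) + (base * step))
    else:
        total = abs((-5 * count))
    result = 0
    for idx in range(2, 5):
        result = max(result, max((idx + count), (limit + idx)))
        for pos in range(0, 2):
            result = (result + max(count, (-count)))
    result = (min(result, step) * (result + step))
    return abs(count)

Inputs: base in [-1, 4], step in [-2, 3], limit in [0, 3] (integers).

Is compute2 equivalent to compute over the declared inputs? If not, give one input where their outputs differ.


The two are interchangeable: min/max/abs usage differs, and every declared input agrees.
Tracing base=3, step=3, limit=0: compute: total = 0; count = 3; (max((base + step), (base - base)) == (-limit)) -> false; total = 15; result = 0; [idx=2]; result = 5; [pos=0]; result = 8; [pos=1]; result = 11; [idx=3]; result = 11; [pos=0]; result = 14; [pos=1]; result = 17; [idx=4]; result = 17; [pos=0]; result = 20; [pos=1]; result = 23; result = 78; return 3 | compute2: total = 0; count = 3; (max((base + step), (base - base)) == (-limit)) -> false; total = 15; result = 0; [idx=2]; result = 5; [pos=0]; result = 8; [pos=1]; result = 11; [idx=3]; result = 11; [pos=0]; result = 14; [pos=1]; result = 17; [idx=4]; result = 17; [pos=0]; result = 20; [pos=1]; result = 23; result = 78; return 3 — matching result 3.
An exhaustive pass over the 144 declared inputs shows identical outputs.
verdict: equivalent


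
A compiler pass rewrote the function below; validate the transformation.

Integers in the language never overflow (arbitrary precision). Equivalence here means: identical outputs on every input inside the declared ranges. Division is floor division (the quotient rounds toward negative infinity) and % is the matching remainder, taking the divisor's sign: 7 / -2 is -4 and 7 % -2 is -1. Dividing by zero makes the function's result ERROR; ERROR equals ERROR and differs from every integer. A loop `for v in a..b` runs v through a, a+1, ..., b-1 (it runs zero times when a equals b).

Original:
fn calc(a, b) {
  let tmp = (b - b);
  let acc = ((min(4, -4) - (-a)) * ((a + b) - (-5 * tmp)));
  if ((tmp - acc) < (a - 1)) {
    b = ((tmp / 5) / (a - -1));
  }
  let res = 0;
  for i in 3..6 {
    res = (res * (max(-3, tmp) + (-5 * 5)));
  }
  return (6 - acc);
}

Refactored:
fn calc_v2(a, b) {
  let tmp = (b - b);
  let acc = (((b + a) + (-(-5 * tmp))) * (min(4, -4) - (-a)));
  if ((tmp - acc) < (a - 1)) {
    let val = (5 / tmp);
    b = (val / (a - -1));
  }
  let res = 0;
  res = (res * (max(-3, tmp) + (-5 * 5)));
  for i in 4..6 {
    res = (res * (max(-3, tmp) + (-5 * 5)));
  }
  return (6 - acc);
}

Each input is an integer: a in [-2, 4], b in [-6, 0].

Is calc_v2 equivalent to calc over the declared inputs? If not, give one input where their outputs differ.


There is a counterexample at a=-2, b=-6: -42 on one side, ERROR on the other.
calc: tmp becomes 0; next acc becomes 48; next ((tmp - acc) < (a - 1)) evaluates to true; next b becomes 0; next res becomes 0; next at i=3:; next res becomes 0; next at i=4:; next res becomes 0; next at i=5:; next res becomes 0; next final value -42
calc_v2: tmp becomes 0; next acc becomes 48; next ((tmp - acc) < (a - 1)) evaluates to true; next hits division by zero so the output is ERROR
verdict: not equivalent; witness: a=-2, b=-6


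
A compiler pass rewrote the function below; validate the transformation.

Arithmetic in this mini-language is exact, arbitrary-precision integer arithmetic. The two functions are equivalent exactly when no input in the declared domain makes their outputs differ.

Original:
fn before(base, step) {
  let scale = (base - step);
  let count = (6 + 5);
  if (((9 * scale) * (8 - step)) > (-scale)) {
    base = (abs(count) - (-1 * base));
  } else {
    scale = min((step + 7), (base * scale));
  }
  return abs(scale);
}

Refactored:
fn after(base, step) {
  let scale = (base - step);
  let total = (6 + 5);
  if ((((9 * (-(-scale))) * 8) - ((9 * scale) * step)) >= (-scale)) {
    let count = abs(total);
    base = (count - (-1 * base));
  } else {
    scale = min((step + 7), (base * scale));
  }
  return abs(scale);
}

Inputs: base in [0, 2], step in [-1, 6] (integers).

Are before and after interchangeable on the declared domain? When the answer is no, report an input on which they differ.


Equivalent. One difference looks behavioral, but it never changes the outcome for any declared input.
Sweeping the whole domain (24 inputs) finds no disagreement.
Tracing base=0, step=4: before: scale=-4, then count=11, then (((9 * scale) * (8 - step)) > (-scale)) is false, then scale=0, then returns 0 | after: scale=-4, then total=11, then ((((9 * (-(-scale))) * 8) - ((9 * scale) * step)) >= (-scale)) is false, then scale=0, then returns 0 — matching result 0.
verdict: equivalent


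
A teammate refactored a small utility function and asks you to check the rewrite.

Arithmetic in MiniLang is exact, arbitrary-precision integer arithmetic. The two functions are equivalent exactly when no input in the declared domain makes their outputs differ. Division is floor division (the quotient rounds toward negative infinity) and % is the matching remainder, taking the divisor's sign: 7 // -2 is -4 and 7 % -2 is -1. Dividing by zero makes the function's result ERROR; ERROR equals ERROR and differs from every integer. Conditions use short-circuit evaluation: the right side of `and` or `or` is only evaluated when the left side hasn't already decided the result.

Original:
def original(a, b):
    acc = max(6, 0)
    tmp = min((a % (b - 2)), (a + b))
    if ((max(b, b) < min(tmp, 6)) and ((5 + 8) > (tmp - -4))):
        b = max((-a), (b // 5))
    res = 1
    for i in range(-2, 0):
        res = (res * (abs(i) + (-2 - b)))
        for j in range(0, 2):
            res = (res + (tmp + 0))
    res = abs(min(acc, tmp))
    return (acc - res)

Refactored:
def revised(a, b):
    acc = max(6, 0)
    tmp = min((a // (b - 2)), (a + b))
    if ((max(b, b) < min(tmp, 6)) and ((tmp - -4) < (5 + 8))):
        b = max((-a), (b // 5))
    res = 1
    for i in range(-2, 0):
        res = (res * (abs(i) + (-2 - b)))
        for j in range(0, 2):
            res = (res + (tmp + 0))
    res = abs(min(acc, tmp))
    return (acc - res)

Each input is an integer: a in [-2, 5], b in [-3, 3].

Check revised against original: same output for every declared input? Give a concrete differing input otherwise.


The rewrite breaks on a=-2, b=3, where the results are 6 and 4.
original: acc=6, then tmp=0, then ((max(b, b) < min(tmp, 6)) and ((5 + 8) > (tmp - -4))) is false, then res=1, then (i=-2), then res=-3, then (j=0), then res=-3, then (j=1), then res=-3, then (i=-1), then res=12, then (j=0), then res=12, then (j=1), then res=12, then res=0, then returns 6
revised: acc=6, then tmp=-2, then ((max(b, b) < min(tmp, 6)) and ((tmp - -4) < (5 + 8))) is false, then res=1, then (i=-2), then res=-3, then (j=0), then res=-5, then (j=1), then res=-7, then (i=-1), then res=28, then (j=0), then res=26, then (j=1), then res=24, then res=2, then returns 4
verdict: not equivalent; witness: a=-2, b=3


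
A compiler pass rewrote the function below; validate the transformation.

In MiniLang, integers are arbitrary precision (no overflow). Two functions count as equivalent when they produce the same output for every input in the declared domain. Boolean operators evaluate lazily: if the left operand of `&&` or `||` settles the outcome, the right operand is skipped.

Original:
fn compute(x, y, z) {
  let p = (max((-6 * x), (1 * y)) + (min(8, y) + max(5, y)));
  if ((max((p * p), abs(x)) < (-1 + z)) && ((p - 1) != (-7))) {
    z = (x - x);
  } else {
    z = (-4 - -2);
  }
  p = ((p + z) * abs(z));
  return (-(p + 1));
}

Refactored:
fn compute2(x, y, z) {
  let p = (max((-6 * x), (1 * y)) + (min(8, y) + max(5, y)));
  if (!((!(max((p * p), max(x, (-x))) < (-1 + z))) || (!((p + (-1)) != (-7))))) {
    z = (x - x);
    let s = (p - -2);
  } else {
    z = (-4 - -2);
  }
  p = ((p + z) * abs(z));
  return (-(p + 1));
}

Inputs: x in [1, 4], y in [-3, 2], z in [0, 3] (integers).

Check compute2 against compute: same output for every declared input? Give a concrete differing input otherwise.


Reading the diff, among the changes: constant usage differs, statement counts differ, local variable names differ, min/max/abs usage differs, arithmetic usage differs, boolean connective usage differs.
One worked example (x=4, y=1, z=3) — compute: p = 7; ((max((p * p), abs(x)) < (-1 + z)) && ((p - 1) != (-7))) -> false; z = -2; p = 10; return -11; compute2: p = 7; (!((!(max((p * p), max(x, (-x))) < (-1 + z))) || (!((p + (-1)) != (-7))))) -> false; z = -2; p = 10; return -11; agreement on -11.
Every one of the 96 inputs gives matching results.
verdict: equivalent


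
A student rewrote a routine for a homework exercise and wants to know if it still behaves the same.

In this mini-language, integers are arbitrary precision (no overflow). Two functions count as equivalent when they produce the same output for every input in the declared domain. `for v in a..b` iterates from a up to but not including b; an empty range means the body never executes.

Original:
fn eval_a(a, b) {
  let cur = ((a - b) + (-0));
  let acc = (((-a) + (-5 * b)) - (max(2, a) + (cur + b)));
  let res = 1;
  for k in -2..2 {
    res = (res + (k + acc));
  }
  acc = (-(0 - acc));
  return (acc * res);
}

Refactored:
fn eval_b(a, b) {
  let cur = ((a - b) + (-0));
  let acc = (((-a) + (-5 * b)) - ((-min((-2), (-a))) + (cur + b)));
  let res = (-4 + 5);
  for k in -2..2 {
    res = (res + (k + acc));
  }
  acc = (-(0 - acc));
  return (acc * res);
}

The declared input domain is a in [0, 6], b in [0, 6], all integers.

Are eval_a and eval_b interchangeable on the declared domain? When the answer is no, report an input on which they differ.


Equivalent — the differences include arithmetic usage differs, and min/max/abs usage differs, and constant usage differs, yet no declared input distinguishes the two.
One worked example (a=4, b=3) — eval_a: cur = 1; acc = -27; res = 1; [k=-2]; res = -28; [k=-1]; res = -56; [k=0]; res = -83; [k=1]; res = -109; acc = -27; return 2943; eval_b: cur = 1; acc = -27; res = 1; [k=-2]; res = -28; [k=-1]; res = -56; [k=0]; res = -83; [k=1]; res = -109; acc = -27; return 2943; agreement on 2943.
Sweeping the whole domain (49 inputs) finds no disagreement.
verdict: equivalent


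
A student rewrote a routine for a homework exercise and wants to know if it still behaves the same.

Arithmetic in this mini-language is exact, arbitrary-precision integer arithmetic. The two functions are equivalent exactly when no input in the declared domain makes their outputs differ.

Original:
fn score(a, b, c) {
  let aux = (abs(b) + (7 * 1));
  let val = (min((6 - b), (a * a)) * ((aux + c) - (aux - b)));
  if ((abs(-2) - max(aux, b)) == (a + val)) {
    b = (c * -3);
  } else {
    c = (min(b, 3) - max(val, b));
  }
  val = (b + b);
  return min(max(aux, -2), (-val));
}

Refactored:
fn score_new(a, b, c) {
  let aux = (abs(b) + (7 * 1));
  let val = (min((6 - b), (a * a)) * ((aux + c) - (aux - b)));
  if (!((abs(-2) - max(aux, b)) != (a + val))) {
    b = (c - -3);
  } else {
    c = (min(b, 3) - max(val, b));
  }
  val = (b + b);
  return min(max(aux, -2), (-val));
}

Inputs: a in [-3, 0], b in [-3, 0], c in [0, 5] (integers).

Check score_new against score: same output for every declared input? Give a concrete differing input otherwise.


Run the pair on a=-2, b=-1, c=0.
score: aux becomes 8; next val becomes -4; next ((abs(-2) - max(aux, b)) == (a + val)) evaluates to true; next b becomes 0; next val becomes 0; next final value 0
score_new: aux becomes 8; next val becomes -4; next (!((abs(-2) - max(aux, b)) != (a + val))) evaluates to true; next b becomes 3; next val becomes 6; next final value -6
0 vs -6 — the two versions disagree here.
verdict: not equivalent; witness: a=-2, b=-1, c=0


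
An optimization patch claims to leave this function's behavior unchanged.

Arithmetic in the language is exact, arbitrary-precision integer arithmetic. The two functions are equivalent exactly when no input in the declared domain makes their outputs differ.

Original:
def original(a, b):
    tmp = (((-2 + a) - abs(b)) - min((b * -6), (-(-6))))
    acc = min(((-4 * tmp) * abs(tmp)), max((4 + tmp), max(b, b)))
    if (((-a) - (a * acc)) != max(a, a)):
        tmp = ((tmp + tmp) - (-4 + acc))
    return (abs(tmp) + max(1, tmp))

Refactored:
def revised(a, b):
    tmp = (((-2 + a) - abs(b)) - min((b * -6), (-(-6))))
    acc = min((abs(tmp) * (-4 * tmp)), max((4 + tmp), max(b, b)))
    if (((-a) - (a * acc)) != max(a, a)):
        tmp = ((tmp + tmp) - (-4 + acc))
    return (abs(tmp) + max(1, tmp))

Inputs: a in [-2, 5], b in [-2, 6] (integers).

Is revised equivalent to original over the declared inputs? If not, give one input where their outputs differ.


This is a faithful refactor — same computation, different form, but the computed results match everywhere.
As a probe, take a=-2, b=3: original runs tmp becomes 11; next acc becomes -484; next (((-a) - (a * acc)) != max(a, a)) evaluates to true; next tmp becomes 510; next final value 1020; revised runs tmp becomes 11; next acc becomes -484; next (((-a) - (a * acc)) != max(a, a)) evaluates to true; next tmp becomes 510; next final value 1020; both end at 1020.
Checked all 72 inputs in the declared domain: the outputs agree on every one.
verdict: equivalent


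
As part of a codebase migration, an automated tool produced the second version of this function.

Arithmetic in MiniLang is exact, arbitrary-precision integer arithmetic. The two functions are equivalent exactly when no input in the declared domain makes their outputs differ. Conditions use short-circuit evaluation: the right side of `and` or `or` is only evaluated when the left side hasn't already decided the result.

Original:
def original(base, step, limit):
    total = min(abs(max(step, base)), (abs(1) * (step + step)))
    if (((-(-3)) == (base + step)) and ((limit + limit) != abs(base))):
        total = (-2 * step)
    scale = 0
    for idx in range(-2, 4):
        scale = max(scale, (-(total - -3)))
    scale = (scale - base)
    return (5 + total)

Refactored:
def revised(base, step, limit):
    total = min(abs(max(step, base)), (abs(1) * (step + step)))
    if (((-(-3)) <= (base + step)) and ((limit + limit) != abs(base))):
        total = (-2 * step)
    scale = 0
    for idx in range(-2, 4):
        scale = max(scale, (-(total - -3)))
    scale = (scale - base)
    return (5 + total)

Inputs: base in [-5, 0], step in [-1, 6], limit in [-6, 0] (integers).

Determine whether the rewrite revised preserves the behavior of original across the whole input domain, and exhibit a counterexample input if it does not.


Take base=-2, step=6, limit=-6.
original: total = 6; (((-(-3)) == (base + step)) and ((limit + limit) != abs(base))) -> false; scale = 0; [idx=-2]; scale = 0; [idx=-1]; scale = 0; [idx=0]; scale = 0; [idx=1]; scale = 0; [idx=2]; scale = 0; [idx=3]; scale = 0; scale = 2; return 11
revised: total = 6; (((-(-3)) <= (base + step)) and ((limit + limit) != abs(base))) -> true; total = -12; scale = 0; [idx=-2]; scale = 9; [idx=-1]; scale = 9; [idx=0]; scale = 9; [idx=1]; scale = 9; [idx=2]; scale = 9; [idx=3]; scale = 9; scale = 11; return -7
11 != -7, so the rewrite changes behavior.
verdict: not equivalent; witness: base=-2, step=6, limit=-6


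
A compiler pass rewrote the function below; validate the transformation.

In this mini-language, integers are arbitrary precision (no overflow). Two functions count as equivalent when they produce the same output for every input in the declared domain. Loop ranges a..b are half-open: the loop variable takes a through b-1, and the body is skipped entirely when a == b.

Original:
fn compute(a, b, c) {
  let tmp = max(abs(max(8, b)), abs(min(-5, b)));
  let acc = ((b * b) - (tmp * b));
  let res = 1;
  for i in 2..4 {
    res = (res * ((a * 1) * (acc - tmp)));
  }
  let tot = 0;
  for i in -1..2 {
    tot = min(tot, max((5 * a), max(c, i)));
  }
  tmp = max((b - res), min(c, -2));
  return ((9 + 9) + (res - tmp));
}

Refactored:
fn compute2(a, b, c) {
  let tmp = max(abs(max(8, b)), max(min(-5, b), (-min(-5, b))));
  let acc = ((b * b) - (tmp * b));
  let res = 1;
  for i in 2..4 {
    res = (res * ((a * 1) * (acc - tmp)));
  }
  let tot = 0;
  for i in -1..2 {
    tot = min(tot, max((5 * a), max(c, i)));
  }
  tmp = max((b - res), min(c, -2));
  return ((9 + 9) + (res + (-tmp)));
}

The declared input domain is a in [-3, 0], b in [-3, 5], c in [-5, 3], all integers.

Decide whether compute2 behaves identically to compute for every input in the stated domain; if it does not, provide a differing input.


Changes here: min/max/abs usage differs; arithmetic usage differs; constant usage differs; the full 324-point sweep finds no disagreement.
verdict: equivalent


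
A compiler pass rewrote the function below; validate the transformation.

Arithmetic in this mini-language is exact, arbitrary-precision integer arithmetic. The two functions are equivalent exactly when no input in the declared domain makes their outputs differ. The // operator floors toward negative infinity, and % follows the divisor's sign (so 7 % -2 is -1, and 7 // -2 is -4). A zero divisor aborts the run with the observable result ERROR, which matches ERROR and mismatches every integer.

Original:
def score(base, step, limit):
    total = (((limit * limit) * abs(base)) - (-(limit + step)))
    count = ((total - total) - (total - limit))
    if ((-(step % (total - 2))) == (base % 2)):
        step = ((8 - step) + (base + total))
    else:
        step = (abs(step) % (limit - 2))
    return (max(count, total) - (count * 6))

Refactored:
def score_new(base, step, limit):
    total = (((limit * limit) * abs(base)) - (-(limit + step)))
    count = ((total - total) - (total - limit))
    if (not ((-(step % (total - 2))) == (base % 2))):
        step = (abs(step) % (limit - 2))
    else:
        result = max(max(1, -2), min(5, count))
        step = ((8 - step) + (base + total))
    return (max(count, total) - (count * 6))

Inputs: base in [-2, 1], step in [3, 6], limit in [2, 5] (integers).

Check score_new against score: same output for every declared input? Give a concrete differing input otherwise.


Although boolean connective usage differs, local variable names differ, statement counts differ, constant usage differs, min/max/abs usage differs, 64/64 inputs agree.
verdict: equivalent


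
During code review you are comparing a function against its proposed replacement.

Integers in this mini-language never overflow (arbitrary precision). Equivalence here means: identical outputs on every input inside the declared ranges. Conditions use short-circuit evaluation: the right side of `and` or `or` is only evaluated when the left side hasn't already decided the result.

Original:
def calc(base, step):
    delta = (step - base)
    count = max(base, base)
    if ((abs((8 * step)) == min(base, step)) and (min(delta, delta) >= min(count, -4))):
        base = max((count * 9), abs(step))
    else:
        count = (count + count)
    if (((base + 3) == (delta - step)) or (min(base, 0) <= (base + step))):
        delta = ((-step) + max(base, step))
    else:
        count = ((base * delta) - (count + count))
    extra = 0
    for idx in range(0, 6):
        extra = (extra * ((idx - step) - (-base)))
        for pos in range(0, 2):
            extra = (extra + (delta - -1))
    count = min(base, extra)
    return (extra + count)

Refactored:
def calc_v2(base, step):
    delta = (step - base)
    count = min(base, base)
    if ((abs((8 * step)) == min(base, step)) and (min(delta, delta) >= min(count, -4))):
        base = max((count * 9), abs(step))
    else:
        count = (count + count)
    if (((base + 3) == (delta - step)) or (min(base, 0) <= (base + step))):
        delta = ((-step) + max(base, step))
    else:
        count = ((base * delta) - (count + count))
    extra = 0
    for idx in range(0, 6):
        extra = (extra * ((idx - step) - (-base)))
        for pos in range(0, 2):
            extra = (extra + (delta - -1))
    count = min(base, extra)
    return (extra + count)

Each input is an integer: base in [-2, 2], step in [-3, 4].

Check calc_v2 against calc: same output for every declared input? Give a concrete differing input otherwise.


Equivalent. Although `max(base, base)` became `min(base, base)`, no input in the stated domain can expose it.
Checked all 40 inputs in the declared domain: the outputs agree on every one.
One worked example (base=2, step=-1) — calc: delta = -3; count = 2; ((abs((8 * step)) == min(base, step)) and (min(delta, delta) >= min(count, -4))) -> false; count = 4; (((base + 3) == (delta - step)) or (min(base, 0) <= (base + step))) -> true; delta = 3; extra = 0; [idx=0]; extra = 0; [pos=0]; extra = 4; [pos=1]; extra = 8; [idx=1]; extra = 32; [pos=0]; extra = 36; [pos=1]; extra = 40; [idx=2]; extra = 200; [pos=0]; extra = 204; [pos=1]; extra = 208; [idx=3]; extra = 1248; [pos=0]; extra = 1252; [pos=1]; extra = 1256; [idx=4]; extra = 8792; [pos=0]; extra = 8796; [pos=1]; extra = 8800; [idx=5]; extra = 70400; [pos=0]; extra = 70404; [pos=1]; extra = 70408; count = 2; return 70410; calc_v2: delta = -3; count = 2; ((abs((8 * step)) == min(base, step)) and (min(delta, delta) >= min(count, -4))) -> false; count = 4; (((base + 3) == (delta - step)) or (min(base, 0) <= (base + step))) -> true; delta = 3; extra = 0; [idx=0]; extra = 0; [pos=0]; extra = 4; [pos=1]; extra = 8; [idx=1]; extra = 32; [pos=0]; extra = 36; [pos=1]; extra = 40; [idx=2]; extra = 200; [pos=0]; extra = 204; [pos=1]; extra = 208; [idx=3]; extra = 1248; [pos=0]; extra = 1252; [pos=1]; extra = 1256; [idx=4]; extra = 8792; [pos=0]; extra = 8796; [pos=1]; extra = 8800; [idx=5]; extra = 70400; [pos=0]; extra = 70404; [pos=1]; extra = 70408; count = 2; return 70410; agreement on 70410.
verdict: equivalent


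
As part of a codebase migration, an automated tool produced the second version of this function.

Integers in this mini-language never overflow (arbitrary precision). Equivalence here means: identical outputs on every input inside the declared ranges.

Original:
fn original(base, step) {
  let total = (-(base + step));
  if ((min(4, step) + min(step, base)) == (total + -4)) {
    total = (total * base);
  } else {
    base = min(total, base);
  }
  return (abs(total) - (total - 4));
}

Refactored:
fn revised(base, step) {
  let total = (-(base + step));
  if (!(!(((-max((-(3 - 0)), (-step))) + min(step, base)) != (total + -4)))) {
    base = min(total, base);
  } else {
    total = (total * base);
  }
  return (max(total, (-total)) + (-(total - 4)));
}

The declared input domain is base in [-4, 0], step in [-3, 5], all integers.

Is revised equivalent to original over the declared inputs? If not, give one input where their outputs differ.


The suspicious edit (`4` became `3`) never changes the result for any input inside the declared domain; all 45 inputs agree.
verdict: equivalent


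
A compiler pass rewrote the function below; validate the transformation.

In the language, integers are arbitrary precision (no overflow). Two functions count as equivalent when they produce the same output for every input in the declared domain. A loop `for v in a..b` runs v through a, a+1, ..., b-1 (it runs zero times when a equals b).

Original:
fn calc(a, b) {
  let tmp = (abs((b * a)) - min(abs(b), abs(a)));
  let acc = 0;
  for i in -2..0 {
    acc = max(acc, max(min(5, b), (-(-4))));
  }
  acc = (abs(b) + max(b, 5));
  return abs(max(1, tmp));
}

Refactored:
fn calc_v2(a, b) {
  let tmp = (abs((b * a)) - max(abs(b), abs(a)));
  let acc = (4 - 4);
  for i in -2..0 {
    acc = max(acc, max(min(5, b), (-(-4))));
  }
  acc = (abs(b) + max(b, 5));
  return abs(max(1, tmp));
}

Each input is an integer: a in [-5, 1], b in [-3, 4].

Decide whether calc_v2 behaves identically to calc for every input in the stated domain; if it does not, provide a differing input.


Not equivalent: a=-5, b=-3 separates them (12 vs 10).
calc: tmp := 12 | acc := 0 | iter i=-2: | acc := 4 | iter i=-1: | acc := 4 | acc := 8 | result 12
calc_v2: tmp := 10 | acc := 0 | iter i=-2: | acc := 4 | iter i=-1: | acc := 4 | acc := 8 | result 10
verdict: not equivalent; witness: a=-5, b=-3


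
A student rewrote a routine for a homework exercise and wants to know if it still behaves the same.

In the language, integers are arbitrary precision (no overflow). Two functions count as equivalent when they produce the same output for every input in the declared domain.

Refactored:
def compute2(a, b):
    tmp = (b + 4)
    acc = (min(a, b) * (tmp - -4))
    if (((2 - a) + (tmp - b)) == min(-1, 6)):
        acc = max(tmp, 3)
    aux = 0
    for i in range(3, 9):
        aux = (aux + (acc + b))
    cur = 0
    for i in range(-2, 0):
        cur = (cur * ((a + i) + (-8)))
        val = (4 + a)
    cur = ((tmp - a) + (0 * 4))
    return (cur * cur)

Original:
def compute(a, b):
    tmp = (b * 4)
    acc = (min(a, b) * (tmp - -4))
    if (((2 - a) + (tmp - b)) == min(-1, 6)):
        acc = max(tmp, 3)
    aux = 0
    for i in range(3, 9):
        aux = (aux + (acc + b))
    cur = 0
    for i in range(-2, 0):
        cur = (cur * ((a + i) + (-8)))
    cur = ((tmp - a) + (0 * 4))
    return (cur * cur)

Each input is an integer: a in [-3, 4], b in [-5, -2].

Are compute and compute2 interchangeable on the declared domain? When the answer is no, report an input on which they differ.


Run the pair on a=-3, b=-5.
compute: tmp=-20, then acc=80, then (((2 - a) + (tmp - b)) == min(-1, 6)) is false, then aux=0, then (i=3), then aux=75, then (i=4), then aux=150, then (i=5), then aux=225, then (i=6), then aux=300, then (i=7), then aux=375, then (i=8), then aux=450, then cur=0, then (i=-2), then cur=0, then (i=-1), then cur=0, then cur=-17, then returns 289
compute2: tmp=-1, then acc=-15, then (((2 - a) + (tmp - b)) == min(-1, 6)) is false, then aux=0, then (i=3), then aux=-20, then (i=4), then aux=-40, then (i=5), then aux=-60, then (i=6), then aux=-80, then (i=7), then aux=-100, then (i=8), then aux=-120, then cur=0, then (i=-2), then cur=0, then val=1, then (i=-1), then cur=0, then val=1, then cur=2, then returns 4
289 vs 4 — the two versions disagree here.
verdict: not equivalent; witness: a=-3, b=-5


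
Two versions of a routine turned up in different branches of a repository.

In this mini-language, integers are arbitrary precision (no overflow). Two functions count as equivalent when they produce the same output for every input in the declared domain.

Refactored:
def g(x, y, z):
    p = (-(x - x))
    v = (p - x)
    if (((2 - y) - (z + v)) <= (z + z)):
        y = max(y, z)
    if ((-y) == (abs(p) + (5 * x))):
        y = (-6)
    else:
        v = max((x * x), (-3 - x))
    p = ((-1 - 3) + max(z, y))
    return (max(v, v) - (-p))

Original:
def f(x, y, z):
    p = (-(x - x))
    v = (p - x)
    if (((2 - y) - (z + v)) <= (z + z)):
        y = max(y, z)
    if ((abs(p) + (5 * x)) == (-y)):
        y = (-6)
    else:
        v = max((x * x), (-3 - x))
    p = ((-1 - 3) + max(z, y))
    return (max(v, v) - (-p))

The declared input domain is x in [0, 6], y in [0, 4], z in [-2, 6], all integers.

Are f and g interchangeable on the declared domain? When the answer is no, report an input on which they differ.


Side by side, the visible changes include: same computation, different form.
Tracing x=2, y=0, z=-2: f: p becomes 0; next v becomes -2; next (((2 - y) - (z + v)) <= (z + z)) evaluates to false; next ((abs(p) + (5 * x)) == (-y)) evaluates to false; next v becomes 4; next p becomes -4; next final value 0 | g: p becomes 0; next v becomes -2; next (((2 - y) - (z + v)) <= (z + z)) evaluates to false; next ((-y) == (abs(p) + (5 * x))) evaluates to false; next v becomes 4; next p becomes -4; next final value 0 — matching result 0.
Sweeping the whole domain (315 inputs) finds no disagreement.
verdict: equivalent
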